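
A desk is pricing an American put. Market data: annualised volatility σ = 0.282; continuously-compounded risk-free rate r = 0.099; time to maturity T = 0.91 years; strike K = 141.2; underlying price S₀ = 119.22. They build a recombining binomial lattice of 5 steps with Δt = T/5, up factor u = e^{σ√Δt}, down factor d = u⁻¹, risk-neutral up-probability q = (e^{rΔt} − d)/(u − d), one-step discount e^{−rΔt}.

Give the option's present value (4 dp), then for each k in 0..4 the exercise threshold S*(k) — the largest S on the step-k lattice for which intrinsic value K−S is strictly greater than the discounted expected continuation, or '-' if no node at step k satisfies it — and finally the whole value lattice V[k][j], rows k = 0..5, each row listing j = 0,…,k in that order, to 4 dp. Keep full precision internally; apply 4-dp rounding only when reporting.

params: Δt=0.18200 u=1.12784 d=0.88665 q=0.54534 e^(-rΔt)=0.98214
t_5 payoffs: 75.8705 58.0992 35.4936 6.7388 0.0000 0.0000
t_4: node(4,0) S=73.6813 payoff=67.5187 vs cont=64.9973 → 67.5187 [stop]  node(4,1) S=93.7245 payoff=47.4755 vs cont=44.9541 → 47.4755 [stop]  node(4,2) S=119.2200 payoff=21.9800 vs cont=19.4586 → 21.9800 [stop]  node(4,3) S=151.6509 payoff=0.0000 vs cont=3.0091 → 3.0091 [wait]  node(4,4) S=192.9038 payoff=0.0000 vs cont=0.0000 → 0.0000 [wait]  ⇒ S*(4)=119.2200
t_3: node(3,0) S=83.1008 payoff=58.0992 vs cont=55.5778 → 58.0992 [stop]  node(3,1) S=105.7064 payoff=35.4936 vs cont=32.9723 → 35.4936 [stop]  node(3,2) S=134.4612 payoff=6.7388 vs cont=11.4267 → 11.4267 [wait]  node(3,3) S=171.0381 payoff=0.0000 vs cont=1.3437 → 1.3437 [wait]  ⇒ S*(3)=105.7064
t_2: node(2,0) S=93.7245 payoff=47.4755 vs cont=44.9541 → 47.4755 [stop]  node(2,1) S=119.2200 payoff=21.9800 vs cont=21.9695 → 21.9800 [stop]  node(2,2) S=151.6509 payoff=0.0000 vs cont=5.8222 → 5.8222 [wait]  ⇒ S*(2)=119.2200
t_1: node(1,0) S=105.7064 payoff=35.4936 vs cont=32.9723 → 35.4936 [stop]  node(1,1) S=134.4612 payoff=6.7388 vs cont=12.9333 → 12.9333 [wait]  ⇒ S*(1)=105.7064
t_0: node(0,0) S=119.2200 payoff=21.9800 vs cont=22.7765 → 22.7765 [wait]  ⇒ S*(0)=-

price = 22.7765
boundary = - 105.7064 119.2200 105.7064 119.2200
tree:
22.7765
35.4936 12.9333
47.4755 21.9800 5.8222
58.0992 35.4936 11.4267 1.3437
67.5187 47.4755 21.9800 3.0091 0.0000
75.8705 58.0992 35.4936 6.7388 0.0000 0.0000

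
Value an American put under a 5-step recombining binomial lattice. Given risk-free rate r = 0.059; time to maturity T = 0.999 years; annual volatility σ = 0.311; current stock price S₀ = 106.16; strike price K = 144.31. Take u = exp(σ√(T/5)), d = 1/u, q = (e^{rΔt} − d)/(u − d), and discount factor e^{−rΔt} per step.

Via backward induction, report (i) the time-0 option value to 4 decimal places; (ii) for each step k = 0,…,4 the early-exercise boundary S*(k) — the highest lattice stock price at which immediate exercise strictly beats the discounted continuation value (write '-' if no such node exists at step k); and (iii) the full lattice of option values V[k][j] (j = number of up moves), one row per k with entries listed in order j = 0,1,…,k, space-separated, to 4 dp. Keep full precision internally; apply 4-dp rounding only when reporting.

params: Δt=0.19980 u=1.14914 d=0.87022 q=0.50782 e^(-rΔt)=0.98828
t_5 payoffs: 91.3319 74.3512 51.9279 22.3173 0.0000 0.0000
t_4: node(4,0) S=60.8792 payoff=83.4308 vs cont=81.7396 → 83.4308 [stop]  node(4,1) S=80.3924 payoff=63.9176 vs cont=62.2264 → 63.9176 [stop]  node(4,2) S=106.1600 payoff=38.1500 vs cont=36.4588 → 38.1500 [stop]  node(4,3) S=140.1867 payoff=4.1233 vs cont=10.8555 → 10.8555 [wait]  node(4,4) S=185.1197 payoff=0.0000 vs cont=0.0000 → 0.0000 [wait]  ⇒ S*(4)=106.1600
t_3: node(3,0) S=69.9588 payoff=74.3512 vs cont=72.6601 → 74.3512 [stop]  node(3,1) S=92.3821 payoff=51.9279 vs cont=50.2367 → 51.9279 [stop]  node(3,2) S=121.9927 payoff=22.3173 vs cont=24.0048 → 24.0048 [wait]  node(3,3) S=161.0942 payoff=0.0000 vs cont=5.2803 → 5.2803 [wait]  ⇒ S*(3)=92.3821
t_2: node(2,0) S=80.3924 payoff=63.9176 vs cont=62.2264 → 63.9176 [stop]  node(2,1) S=106.1600 payoff=38.1500 vs cont=37.3057 → 38.1500 [stop]  node(2,2) S=140.1867 payoff=4.1233 vs cont=14.3263 → 14.3263 [wait]  ⇒ S*(2)=106.1600
t_1: node(1,0) S=92.3821 payoff=51.9279 vs cont=50.2367 → 51.9279 [stop]  node(1,1) S=121.9927 payoff=22.3173 vs cont=25.7467 → 25.7467 [wait]  ⇒ S*(1)=92.3821
t_0: node(0,0) S=106.1600 payoff=38.1500 vs cont=38.1799 → 38.1799 [wait]  ⇒ S*(0)=-

price = 38.1799
boundary = - 92.3821 106.1600 92.3821 106.1600
tree:
38.1799
51.9279 25.7467
63.9176 38.1500 14.3263
74.3512 51.9279 24.0048 5.2803
83.4308 63.9176 38.1500 10.8555 0.0000
91.3319 74.3512 51.9279 22.3173 0.0000 0.0000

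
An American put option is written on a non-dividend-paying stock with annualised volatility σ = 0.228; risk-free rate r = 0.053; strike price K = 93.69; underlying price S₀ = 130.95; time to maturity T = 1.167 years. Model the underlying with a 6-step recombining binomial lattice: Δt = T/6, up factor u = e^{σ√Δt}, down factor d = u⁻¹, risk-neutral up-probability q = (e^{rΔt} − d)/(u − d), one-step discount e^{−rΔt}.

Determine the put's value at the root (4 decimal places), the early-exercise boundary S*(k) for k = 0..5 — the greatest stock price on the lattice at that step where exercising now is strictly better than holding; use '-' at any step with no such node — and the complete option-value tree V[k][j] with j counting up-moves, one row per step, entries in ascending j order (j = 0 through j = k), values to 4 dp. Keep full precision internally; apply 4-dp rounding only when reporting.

params: Δt=0.19450 u=1.10578 d=0.90434 q=0.52632 e^(-rΔt)=0.98974
t_6 payoffs: 22.0611 6.1055 0.0000 0.0000 0.0000 0.0000 0.0000
t_5: node(5,0) S=79.2059 payoff=14.4841 vs cont=13.5232 → 14.4841 [stop]  node(5,1) S=96.8494 payoff=0.0000 vs cont=2.8624 → 2.8624 [wait]  node(5,2) S=118.4230 payoff=0.0000 vs cont=0.0000 → 0.0000 [wait]  node(5,3) S=144.8022 payoff=0.0000 vs cont=0.0000 → 0.0000 [wait]  node(5,4) S=177.0575 payoff=0.0000 vs cont=0.0000 → 0.0000 [wait]  node(5,5) S=216.4977 payoff=0.0000 vs cont=0.0000 → 0.0000 [wait]  ⇒ S*(5)=79.2059
t_4: node(4,0) S=87.5845 payoff=6.1055 vs cont=8.2815 → 8.2815 [wait]  node(4,1) S=107.0943 payoff=0.0000 vs cont=1.3420 → 1.3420 [wait]  node(4,2) S=130.9500 payoff=0.0000 vs cont=0.0000 → 0.0000 [wait]  node(4,3) S=160.1197 payoff=0.0000 vs cont=0.0000 → 0.0000 [wait]  node(4,4) S=195.7870 payoff=0.0000 vs cont=0.0000 → 0.0000 [wait]  ⇒ S*(4)=-
t_3: node(3,0) S=96.8494 payoff=0.0000 vs cont=4.5816 → 4.5816 [wait]  node(3,1) S=118.4230 payoff=0.0000 vs cont=0.6291 → 0.6291 [wait]  node(3,2) S=144.8022 payoff=0.0000 vs cont=0.0000 → 0.0000 [wait]  node(3,3) S=177.0575 payoff=0.0000 vs cont=0.0000 → 0.0000 [wait]  ⇒ S*(3)=-
t_2: node(2,0) S=107.0943 payoff=0.0000 vs cont=2.4757 → 2.4757 [wait]  node(2,1) S=130.9500 payoff=0.0000 vs cont=0.2950 → 0.2950 [wait]  node(2,2) S=160.1197 payoff=0.0000 vs cont=0.0000 → 0.0000 [wait]  ⇒ S*(2)=-
t_1: node(1,0) S=118.4230 payoff=0.0000 vs cont=1.3143 → 1.3143 [wait]  node(1,1) S=144.8022 payoff=0.0000 vs cont=0.1383 → 0.1383 [wait]  ⇒ S*(1)=-
t_0: node(0,0) S=130.9500 payoff=0.0000 vs cont=0.6882 → 0.6882 [wait]  ⇒ S*(0)=-

price = 0.6882
boundary = - - - - - 79.2059
tree:
0.6882
1.3143 0.1383
2.4757 0.2950 0.0000
4.5816 0.6291 0.0000 0.0000
8.2815 1.3420 0.0000 0.0000 0.0000
14.4841 2.8624 0.0000 0.0000 0.0000 0.0000
22.0611 6.1055 0.0000 0.0000 0.0000 0.0000 0.0000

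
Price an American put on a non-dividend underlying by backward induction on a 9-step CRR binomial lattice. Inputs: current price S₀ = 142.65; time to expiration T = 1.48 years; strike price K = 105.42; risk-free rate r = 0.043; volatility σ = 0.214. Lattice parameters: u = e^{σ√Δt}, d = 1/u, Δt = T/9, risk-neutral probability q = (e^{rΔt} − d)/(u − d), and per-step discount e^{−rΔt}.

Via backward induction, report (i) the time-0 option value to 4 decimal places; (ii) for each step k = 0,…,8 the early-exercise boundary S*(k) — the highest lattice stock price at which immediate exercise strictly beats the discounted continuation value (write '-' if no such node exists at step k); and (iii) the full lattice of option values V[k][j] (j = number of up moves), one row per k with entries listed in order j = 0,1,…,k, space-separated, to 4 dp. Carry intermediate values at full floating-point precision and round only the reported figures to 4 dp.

params: Δt=0.16444 u=1.09066 d=0.91688 q=0.51915 e^(-rΔt)=0.99295
t_9 payoffs: 40.0955 27.7143 12.9864 0.0000 0.0000 0.0000 0.0000 0.0000 0.0000 0.0000
t_8: node(8,0) S=71.2467 payoff=34.1733 vs cont=33.4305 → 34.1733 [stop]  node(8,1) S=84.7503 payoff=20.6697 vs cont=19.9269 → 20.6697 [stop]  node(8,2) S=100.8134 payoff=4.6066 vs cont=6.2005 → 6.2005 [wait]  node(8,3) S=119.9209 payoff=0.0000 vs cont=0.0000 → 0.0000 [wait]  node(8,4) S=142.6500 payoff=0.0000 vs cont=0.0000 → 0.0000 [wait]  node(8,5) S=169.6870 payoff=0.0000 vs cont=0.0000 → 0.0000 [wait]  node(8,6) S=201.8484 payoff=0.0000 vs cont=0.0000 → 0.0000 [wait]  node(8,7) S=240.1055 payoff=0.0000 vs cont=0.0000 → 0.0000 [wait]  node(8,8) S=285.6137 payoff=0.0000 vs cont=0.0000 → 0.0000 [wait]  ⇒ S*(8)=84.7503
t_7: node(7,0) S=77.7057 payoff=27.7143 vs cont=26.9715 → 27.7143 [stop]  node(7,1) S=92.4336 payoff=12.9864 vs cont=13.0652 → 13.0652 [wait]  node(7,2) S=109.9529 payoff=0.0000 vs cont=2.9605 → 2.9605 [wait]  node(7,3) S=130.7927 payoff=0.0000 vs cont=0.0000 → 0.0000 [wait]  node(7,4) S=155.5823 payoff=0.0000 vs cont=0.0000 → 0.0000 [wait]  node(7,5) S=185.0704 payoff=0.0000 vs cont=0.0000 → 0.0000 [wait]  node(7,6) S=220.1475 payoff=0.0000 vs cont=0.0000 → 0.0000 [wait]  node(7,7) S=261.8729 payoff=0.0000 vs cont=0.0000 → 0.0000 [wait]  ⇒ S*(7)=77.7057
t_6: node(6,0) S=84.7503 payoff=20.6697 vs cont=19.9675 → 20.6697 [stop]  node(6,1) S=100.8134 payoff=4.6066 vs cont=7.7642 → 7.7642 [wait]  node(6,2) S=119.9209 payoff=0.0000 vs cont=1.4135 → 1.4135 [wait]  node(6,3) S=142.6500 payoff=0.0000 vs cont=0.0000 → 0.0000 [wait]  node(6,4) S=169.6870 payoff=0.0000 vs cont=0.0000 → 0.0000 [wait]  node(6,5) S=201.8484 payoff=0.0000 vs cont=0.0000 → 0.0000 [wait]  node(6,6) S=240.1055 payoff=0.0000 vs cont=0.0000 → 0.0000 [wait]  ⇒ S*(6)=84.7503
t_5: node(5,0) S=92.4336 payoff=12.9864 vs cont=13.8713 → 13.8713 [wait]  node(5,1) S=109.9529 payoff=0.0000 vs cont=4.4358 → 4.4358 [wait]  node(5,2) S=130.7927 payoff=0.0000 vs cont=0.6749 → 0.6749 [wait]  node(5,3) S=155.5823 payoff=0.0000 vs cont=0.0000 → 0.0000 [wait]  node(5,4) S=185.0704 payoff=0.0000 vs cont=0.0000 → 0.0000 [wait]  node(5,5) S=220.1475 payoff=0.0000 vs cont=0.0000 → 0.0000 [wait]  ⇒ S*(5)=-
t_4: node(4,0) S=100.8134 payoff=4.6066 vs cont=8.9096 → 8.9096 [wait]  node(4,1) S=119.9209 payoff=0.0000 vs cont=2.4658 → 2.4658 [wait]  node(4,2) S=142.6500 payoff=0.0000 vs cont=0.3222 → 0.3222 [wait]  node(4,3) S=169.6870 payoff=0.0000 vs cont=0.0000 → 0.0000 [wait]  node(4,4) S=201.8484 payoff=0.0000 vs cont=0.0000 → 0.0000 [wait]  ⇒ S*(4)=-
t_3: node(3,0) S=109.9529 payoff=0.0000 vs cont=5.5251 → 5.5251 [wait]  node(3,1) S=130.7927 payoff=0.0000 vs cont=1.3434 → 1.3434 [wait]  node(3,2) S=155.5823 payoff=0.0000 vs cont=0.1539 → 0.1539 [wait]  node(3,3) S=185.0704 payoff=0.0000 vs cont=0.0000 → 0.0000 [wait]  ⇒ S*(3)=-
t_2: node(2,0) S=119.9209 payoff=0.0000 vs cont=3.3305 → 3.3305 [wait]  node(2,1) S=142.6500 payoff=0.0000 vs cont=0.7207 → 0.7207 [wait]  node(2,2) S=169.6870 payoff=0.0000 vs cont=0.0735 → 0.0735 [wait]  ⇒ S*(2)=-
t_1: node(1,0) S=130.7927 payoff=0.0000 vs cont=1.9617 → 1.9617 [wait]  node(1,1) S=155.5823 payoff=0.0000 vs cont=0.3820 → 0.3820 [wait]  ⇒ S*(1)=-
t_0: node(0,0) S=142.6500 payoff=0.0000 vs cont=1.1336 → 1.1336 [wait]  ⇒ S*(0)=-

price = 1.1336
boundary = - - - - - - 84.7503 77.7057 84.7503
tree:
1.1336
1.9617 0.3820
3.3305 0.7207 0.0735
5.5251 1.3434 0.1539 0.0000
8.9096 2.4658 0.3222 0.0000 0.0000
13.8713 4.4358 0.6749 0.0000 0.0000 0.0000
20.6697 7.7642 1.4135 0.0000 0.0000 0.0000 0.0000
27.7143 13.0652 2.9605 0.0000 0.0000 0.0000 0.0000 0.0000
34.1733 20.6697 6.2005 0.0000 0.0000 0.0000 0.0000 0.0000 0.0000
40.0955 27.7143 12.9864 0.0000 0.0000 0.0000 0.0000 0.0000 0.0000 0.0000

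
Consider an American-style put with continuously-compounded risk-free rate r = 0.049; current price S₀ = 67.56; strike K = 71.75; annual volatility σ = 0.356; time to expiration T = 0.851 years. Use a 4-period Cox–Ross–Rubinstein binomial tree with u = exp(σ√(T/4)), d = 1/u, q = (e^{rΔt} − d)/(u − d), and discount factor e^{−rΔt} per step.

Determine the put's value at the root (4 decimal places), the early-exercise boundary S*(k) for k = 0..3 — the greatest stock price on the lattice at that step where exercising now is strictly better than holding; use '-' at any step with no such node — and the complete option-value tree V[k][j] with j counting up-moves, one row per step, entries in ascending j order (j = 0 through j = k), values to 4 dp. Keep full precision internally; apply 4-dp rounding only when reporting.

price = 10.1765
boundary = - - 48.6478 57.3293
tree:
10.1765
15.6692 4.6954
23.1022 8.2923 1.0640
30.4690 14.4207 2.1114 0.0000
36.7202 23.1022 4.1900 0.0000 0.0000

Δt=0.21275, u=1.17846, d=0.84857, q=0.49081, disc=e^(-rΔt)=0.98963
k=4 terminal: V=max(K-S,0) → 36.7202 23.1022 4.1900 0.0000 0.0000
k=3: j=0 S=41.2810 intr=30.4690 cont=29.7249 V=30.4690[EX]; j=1 S=57.3293 intr=14.4207 cont=13.6766 V=14.4207[EX]; j=2 S=79.6164 intr=0.0000 cont=2.1114 V=2.1114[hold]; j=3 S=110.5678 intr=0.0000 cont=0.0000 V=0.0000[hold]  S*(3)=57.3293
k=2: j=0 S=48.6478 intr=23.1022 cont=22.3581 V=23.1022[EX]; j=1 S=67.5600 intr=4.1900 cont=8.2923 V=8.2923[hold]; j=2 S=93.8244 intr=0.0000 cont=1.0640 V=1.0640[hold]  S*(2)=48.6478
k=1: j=0 S=57.3293 intr=14.4207 cont=15.6692 V=15.6692[hold]; j=1 S=79.6164 intr=0.0000 cont=4.6954 V=4.6954[hold]  S*(1)=-
k=0: j=0 S=67.5600 intr=4.1900 cont=10.1765 V=10.1765[hold]  S*(0)=-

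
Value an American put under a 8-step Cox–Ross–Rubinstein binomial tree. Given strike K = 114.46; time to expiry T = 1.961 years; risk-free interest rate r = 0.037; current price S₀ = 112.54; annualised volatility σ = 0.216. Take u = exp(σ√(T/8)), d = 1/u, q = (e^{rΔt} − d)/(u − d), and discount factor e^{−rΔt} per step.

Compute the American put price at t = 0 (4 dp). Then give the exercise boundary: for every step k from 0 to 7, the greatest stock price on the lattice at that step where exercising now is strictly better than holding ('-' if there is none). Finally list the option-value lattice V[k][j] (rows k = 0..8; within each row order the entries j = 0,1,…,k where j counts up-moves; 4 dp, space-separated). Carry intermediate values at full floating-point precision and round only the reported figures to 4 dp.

price = 11.3061
boundary = - - - 81.6534 90.8696 81.6534 90.8696 101.1260
tree:
11.3061
16.6988 6.4437
23.8567 10.2745 2.9614
32.8066 15.8766 5.1973 0.9149
41.0881 23.5904 8.9160 1.7982 0.1018
48.5296 32.8066 14.8302 3.5218 0.2121 0.0000
55.2164 41.0881 23.5904 6.8689 0.4420 0.0000 0.0000
61.2250 48.5296 32.8066 13.3340 0.9213 0.0000 0.0000 0.0000
66.6242 55.2164 41.0881 23.5904 1.9200 0.0000 0.0000 0.0000 0.0000

params: Δt=0.24513 u=1.11287 d=0.89858 q=0.51581 e^(-rΔt)=0.99097
t_8 payoffs: 66.6242 55.2164 41.0881 23.5904 1.9200 0.0000 0.0000 0.0000 0.0000
t_7: node(7,0) S=53.2350 payoff=61.2250 vs cont=60.1916 → 61.2250 [stop]  node(7,1) S=65.9304 payoff=48.5296 vs cont=47.4962 → 48.5296 [stop]  node(7,2) S=81.6534 payoff=32.8066 vs cont=31.7732 → 32.8066 [stop]  node(7,3) S=101.1260 payoff=13.3340 vs cont=12.3006 → 13.3340 [stop]  node(7,4) S=125.2423 payoff=0.0000 vs cont=0.9213 → 0.9213 [wait]  node(7,5) S=155.1099 payoff=0.0000 vs cont=0.0000 → 0.0000 [wait]  node(7,6) S=192.1003 payoff=0.0000 vs cont=0.0000 → 0.0000 [wait]  node(7,7) S=237.9121 payoff=0.0000 vs cont=0.0000 → 0.0000 [wait]  ⇒ S*(7)=101.1260
t_6: node(6,0) S=59.2436 payoff=55.2164 vs cont=54.1830 → 55.2164 [stop]  node(6,1) S=73.3719 payoff=41.0881 vs cont=40.0547 → 41.0881 [stop]  node(6,2) S=90.8696 payoff=23.5904 vs cont=22.5570 → 23.5904 [stop]  node(6,3) S=112.5400 payoff=1.9200 vs cont=6.8689 → 6.8689 [wait]  node(6,4) S=139.3784 payoff=0.0000 vs cont=0.4420 → 0.4420 [wait]  node(6,5) S=172.6171 payoff=0.0000 vs cont=0.0000 → 0.0000 [wait]  node(6,6) S=213.7826 payoff=0.0000 vs cont=0.0000 → 0.0000 [wait]  ⇒ S*(6)=90.8696
t_5: node(5,0) S=65.9304 payoff=48.5296 vs cont=47.4962 → 48.5296 [stop]  node(5,1) S=81.6534 payoff=32.8066 vs cont=31.7732 → 32.8066 [stop]  node(5,2) S=101.1260 payoff=13.3340 vs cont=14.8302 → 14.8302 [wait]  node(5,3) S=125.2423 payoff=0.0000 vs cont=3.5218 → 3.5218 [wait]  node(5,4) S=155.1099 payoff=0.0000 vs cont=0.2121 → 0.2121 [wait]  node(5,5) S=192.1003 payoff=0.0000 vs cont=0.0000 → 0.0000 [wait]  ⇒ S*(5)=81.6534
t_4: node(4,0) S=73.3719 payoff=41.0881 vs cont=40.0547 → 41.0881 [stop]  node(4,1) S=90.8696 payoff=23.5904 vs cont=23.3218 → 23.5904 [stop]  node(4,2) S=112.5400 payoff=1.9200 vs cont=8.9160 → 8.9160 [wait]  node(4,3) S=139.3784 payoff=0.0000 vs cont=1.7982 → 1.7982 [wait]  node(4,4) S=172.6171 payoff=0.0000 vs cont=0.1018 → 0.1018 [wait]  ⇒ S*(4)=90.8696
t_3: node(3,0) S=81.6534 payoff=32.8066 vs cont=31.7732 → 32.8066 [stop]  node(3,1) S=101.1260 payoff=13.3340 vs cont=15.8766 → 15.8766 [wait]  node(3,2) S=125.2423 payoff=0.0000 vs cont=5.1973 → 5.1973 [wait]  node(3,3) S=155.1099 payoff=0.0000 vs cont=0.9149 → 0.9149 [wait]  ⇒ S*(3)=81.6534
t_2: node(2,0) S=90.8696 payoff=23.5904 vs cont=23.8567 → 23.8567 [wait]  node(2,1) S=112.5400 payoff=1.9200 vs cont=10.2745 → 10.2745 [wait]  node(2,2) S=139.3784 payoff=0.0000 vs cont=2.9614 → 2.9614 [wait]  ⇒ S*(2)=-
t_1: node(1,0) S=101.1260 payoff=13.3340 vs cont=16.6988 → 16.6988 [wait]  node(1,1) S=125.2423 payoff=0.0000 vs cont=6.4437 → 6.4437 [wait]  ⇒ S*(1)=-
t_0: node(0,0) S=112.5400 payoff=1.9200 vs cont=11.3061 → 11.3061 [wait]  ⇒ S*(0)=-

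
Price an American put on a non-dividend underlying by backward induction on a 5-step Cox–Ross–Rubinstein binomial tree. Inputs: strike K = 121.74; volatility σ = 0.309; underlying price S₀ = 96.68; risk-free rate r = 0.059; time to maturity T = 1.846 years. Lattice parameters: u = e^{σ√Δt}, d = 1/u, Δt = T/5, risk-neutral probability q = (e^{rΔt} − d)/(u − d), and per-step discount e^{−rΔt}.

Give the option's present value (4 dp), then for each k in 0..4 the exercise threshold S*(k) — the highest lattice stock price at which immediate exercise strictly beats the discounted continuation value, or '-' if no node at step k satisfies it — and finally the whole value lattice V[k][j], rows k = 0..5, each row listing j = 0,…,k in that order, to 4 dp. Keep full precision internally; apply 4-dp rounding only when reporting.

params: Δt=0.36920 u=1.20654 d=0.82882 q=0.51150 e^(-rΔt)=0.97845
t_5 payoffs: 83.9276 66.6954 41.6098 5.0920 0.0000 0.0000
t_4: node(4,0) S=45.6220 payoff=76.1180 vs cont=73.4948 → 76.1180 [stop]  node(4,1) S=66.4134 payoff=55.3266 vs cont=52.7035 → 55.3266 [stop]  node(4,2) S=96.6800 payoff=25.0600 vs cont=22.4368 → 25.0600 [stop]  node(4,3) S=140.7401 payoff=0.0000 vs cont=2.4339 → 2.4339 [wait]  node(4,4) S=204.8797 payoff=0.0000 vs cont=0.0000 → 0.0000 [wait]  ⇒ S*(4)=96.6800
t_3: node(3,0) S=55.0446 payoff=66.6954 vs cont=64.0722 → 66.6954 [stop]  node(3,1) S=80.1302 payoff=41.6098 vs cont=38.9867 → 41.6098 [stop]  node(3,2) S=116.6480 payoff=5.0920 vs cont=13.1961 → 13.1961 [wait]  node(3,3) S=169.8081 payoff=0.0000 vs cont=1.1633 → 1.1633 [wait]  ⇒ S*(3)=80.1302
t_2: node(2,0) S=66.4134 payoff=55.3266 vs cont=52.7035 → 55.3266 [stop]  node(2,1) S=96.6800 payoff=25.0600 vs cont=26.4928 → 26.4928 [wait]  node(2,2) S=140.7401 payoff=0.0000 vs cont=6.8896 → 6.8896 [wait]  ⇒ S*(2)=66.4134
t_1: node(1,0) S=80.1302 payoff=41.6098 vs cont=39.7037 → 41.6098 [stop]  node(1,1) S=116.6480 payoff=5.0920 vs cont=16.1109 → 16.1109 [wait]  ⇒ S*(1)=80.1302
t_0: node(0,0) S=96.6800 payoff=25.0600 vs cont=27.9516 → 27.9516 [wait]  ⇒ S*(0)=-

price = 27.9516
boundary = - 80.1302 66.4134 80.1302 96.6800
tree:
27.9516
41.6098 16.1109
55.3266 26.4928 6.8896
66.6954 41.6098 13.1961 1.1633
76.1180 55.3266 25.0600 2.4339 0.0000
83.9276 66.6954 41.6098 5.0920 0.0000 0.0000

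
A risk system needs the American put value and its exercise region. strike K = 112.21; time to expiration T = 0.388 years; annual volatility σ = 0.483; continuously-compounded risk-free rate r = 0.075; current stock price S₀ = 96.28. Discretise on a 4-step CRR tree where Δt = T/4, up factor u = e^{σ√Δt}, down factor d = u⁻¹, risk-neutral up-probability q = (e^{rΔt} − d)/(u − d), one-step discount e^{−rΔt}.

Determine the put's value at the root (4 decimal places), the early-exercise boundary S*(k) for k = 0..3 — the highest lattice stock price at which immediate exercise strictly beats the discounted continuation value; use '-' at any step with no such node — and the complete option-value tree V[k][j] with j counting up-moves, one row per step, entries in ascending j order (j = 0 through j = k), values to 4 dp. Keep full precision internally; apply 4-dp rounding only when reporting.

params: Δt=0.09700 u=1.16233 d=0.86034 q=0.48664 e^(-rΔt)=0.99275
t_4 payoffs: 59.4611 40.9453 15.9300 0.0000 0.0000
t_3: node(3,0) S=61.3118 payoff=50.8982 vs cont=50.0848 → 50.8982 [stop]  node(3,1) S=82.8334 payoff=29.3766 vs cont=28.5633 → 29.3766 [stop]  node(3,2) S=111.9095 payoff=0.3005 vs cont=8.1185 → 8.1185 [wait]  node(3,3) S=151.1918 payoff=0.0000 vs cont=0.0000 → 0.0000 [wait]  ⇒ S*(3)=82.8334
t_2: node(2,0) S=71.2647 payoff=40.9453 vs cont=40.1319 → 40.9453 [stop]  node(2,1) S=96.2800 payoff=15.9300 vs cont=18.8936 → 18.8936 [wait]  node(2,2) S=130.0761 payoff=0.0000 vs cont=4.1375 → 4.1375 [wait]  ⇒ S*(2)=71.2647
t_1: node(1,0) S=82.8334 payoff=29.3766 vs cont=29.9950 → 29.9950 [wait]  node(1,1) S=111.9095 payoff=0.3005 vs cont=11.6278 → 11.6278 [wait]  ⇒ S*(1)=-
t_0: node(0,0) S=96.2800 payoff=15.9300 vs cont=20.9041 → 20.9041 [wait]  ⇒ S*(0)=-

price = 20.9041
boundary = - - 71.2647 82.8334
tree:
20.9041
29.9950 11.6278
40.9453 18.8936 4.1375
50.8982 29.3766 8.1185 0.0000
59.4611 40.9453 15.9300 0.0000 0.0000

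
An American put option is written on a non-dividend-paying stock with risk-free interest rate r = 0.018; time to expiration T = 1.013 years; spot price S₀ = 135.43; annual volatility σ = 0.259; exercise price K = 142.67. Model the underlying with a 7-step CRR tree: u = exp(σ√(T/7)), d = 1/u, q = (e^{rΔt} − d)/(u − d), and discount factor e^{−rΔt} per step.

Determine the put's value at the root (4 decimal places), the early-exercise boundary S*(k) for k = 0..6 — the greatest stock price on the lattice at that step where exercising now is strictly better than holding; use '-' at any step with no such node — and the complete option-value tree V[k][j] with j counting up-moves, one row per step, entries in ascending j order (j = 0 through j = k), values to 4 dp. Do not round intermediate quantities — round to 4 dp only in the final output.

Δt=0.14471, u=1.10354, d=0.90617, q=0.48860, disc=e^(-rΔt)=0.99740
k=7 terminal: V=max(K-S,0) → 74.7204 59.9204 41.8967 19.9472 0.0000 0.0000 0.0000 0.0000
k=6: j=0 S=74.9853 intr=67.6847 cont=67.3135 V=67.6847[EX]; j=1 S=91.3179 intr=51.3521 cont=50.9810 V=51.3521[EX]; j=2 S=111.2078 intr=31.4622 cont=31.0910 V=31.4622[EX]; j=3 S=135.4300 intr=7.2400 cont=10.1744 V=10.1744[hold]; j=4 S=164.9280 intr=0.0000 cont=0.0000 V=0.0000[hold]; j=5 S=200.8509 intr=0.0000 cont=0.0000 V=0.0000[hold]; j=6 S=244.5983 intr=0.0000 cont=0.0000 V=0.0000[hold]  S*(6)=111.2078
k=5: j=0 S=82.7496 intr=59.9204 cont=59.5492 V=59.9204[EX]; j=1 S=100.7733 intr=41.8967 cont=41.5255 V=41.8967[EX]; j=2 S=122.7228 intr=19.9472 cont=21.0061 V=21.0061[hold]; j=3 S=149.4530 intr=0.0000 cont=5.1896 V=5.1896[hold]; j=4 S=182.0053 intr=0.0000 cont=0.0000 V=0.0000[hold]; j=5 S=221.6479 intr=0.0000 cont=0.0000 V=0.0000[hold]  S*(5)=100.7733
k=4: j=0 S=91.3179 intr=51.3521 cont=50.9810 V=51.3521[EX]; j=1 S=111.2078 intr=31.4622 cont=31.6070 V=31.6070[hold]; j=2 S=135.4300 intr=7.2400 cont=13.2436 V=13.2436[hold]; j=3 S=164.9280 intr=0.0000 cont=2.6471 V=2.6471[hold]; j=4 S=200.8509 intr=0.0000 cont=0.0000 V=0.0000[hold]  S*(4)=91.3179
k=3: j=0 S=100.7733 intr=41.8967 cont=41.5961 V=41.8967[EX]; j=1 S=122.7228 intr=19.9472 cont=22.5757 V=22.5757[hold]; j=2 S=149.4530 intr=0.0000 cont=8.0451 V=8.0451[hold]; j=3 S=182.0053 intr=0.0000 cont=1.3502 V=1.3502[hold]  S*(3)=100.7733
k=2: j=0 S=111.2078 intr=31.4622 cont=32.3720 V=32.3720[hold]; j=1 S=135.4300 intr=7.2400 cont=15.4358 V=15.4358[hold]; j=2 S=164.9280 intr=0.0000 cont=4.7615 V=4.7615[hold]  S*(2)=-
k=1: j=0 S=122.7228 intr=19.9472 cont=24.0342 V=24.0342[hold]; j=1 S=149.4530 intr=0.0000 cont=10.1937 V=10.1937[hold]  S*(1)=-
k=0: j=0 S=135.4300 intr=7.2400 cont=17.2268 V=17.2268[hold]  S*(0)=-

price = 17.2268
boundary = - - - 100.7733 91.3179 100.7733 111.2078
tree:
17.2268
24.0342 10.1937
32.3720 15.4358 4.7615
41.8967 22.5757 8.0451 1.3502
51.3521 31.6070 13.2436 2.6471 0.0000
59.9204 41.8967 21.0061 5.1896 0.0000 0.0000
67.6847 51.3521 31.4622 10.1744 0.0000 0.0000 0.0000
74.7204 59.9204 41.8967 19.9472 0.0000 0.0000 0.0000 0.0000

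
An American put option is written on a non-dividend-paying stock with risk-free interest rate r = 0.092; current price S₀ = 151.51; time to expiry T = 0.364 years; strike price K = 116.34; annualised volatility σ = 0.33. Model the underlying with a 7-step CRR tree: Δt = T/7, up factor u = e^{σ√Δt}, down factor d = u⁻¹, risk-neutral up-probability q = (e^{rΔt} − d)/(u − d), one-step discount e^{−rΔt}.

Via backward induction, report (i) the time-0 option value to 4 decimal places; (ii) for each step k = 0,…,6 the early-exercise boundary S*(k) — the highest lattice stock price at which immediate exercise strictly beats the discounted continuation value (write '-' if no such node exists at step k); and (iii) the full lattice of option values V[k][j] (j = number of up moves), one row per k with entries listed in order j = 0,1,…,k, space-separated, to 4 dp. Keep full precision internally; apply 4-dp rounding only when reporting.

Δt=0.05200, u=1.07816, d=0.92751, q=0.51303, disc=e^(-rΔt)=0.99523
k=7 terminal: V=max(K-S,0) → 26.8711 12.3397 0.0000 0.0000 0.0000 0.0000 0.0000 0.0000
k=6: j=0 S=96.4613 intr=19.8787 cont=19.3234 V=19.8787[EX]; j=1 S=112.1285 intr=4.2115 cont=5.9804 V=5.9804[hold]; j=2 S=130.3403 intr=0.0000 cont=0.0000 V=0.0000[hold]; j=3 S=151.5100 intr=0.0000 cont=0.0000 V=0.0000[hold]; j=4 S=176.1181 intr=0.0000 cont=0.0000 V=0.0000[hold]; j=5 S=204.7230 intr=0.0000 cont=0.0000 V=0.0000[hold]; j=6 S=237.9739 intr=0.0000 cont=0.0000 V=0.0000[hold]  S*(6)=96.4613
k=5: j=0 S=104.0003 intr=12.3397 cont=12.6876 V=12.6876[hold]; j=1 S=120.8919 intr=0.0000 cont=2.8984 V=2.8984[hold]; j=2 S=140.5271 intr=0.0000 cont=0.0000 V=0.0000[hold]; j=3 S=163.3513 intr=0.0000 cont=0.0000 V=0.0000[hold]; j=4 S=189.8827 intr=0.0000 cont=0.0000 V=0.0000[hold]; j=5 S=220.7232 intr=0.0000 cont=0.0000 V=0.0000[hold]  S*(5)=-
k=4: j=0 S=112.1285 intr=4.2115 cont=7.6289 V=7.6289[hold]; j=1 S=130.3403 intr=0.0000 cont=1.4047 V=1.4047[hold]; j=2 S=151.5100 intr=0.0000 cont=0.0000 V=0.0000[hold]; j=3 S=176.1181 intr=0.0000 cont=0.0000 V=0.0000[hold]; j=4 S=204.7230 intr=0.0000 cont=0.0000 V=0.0000[hold]  S*(4)=-
k=3: j=0 S=120.8919 intr=0.0000 cont=4.4145 V=4.4145[hold]; j=1 S=140.5271 intr=0.0000 cont=0.6808 V=0.6808[hold]; j=2 S=163.3513 intr=0.0000 cont=0.0000 V=0.0000[hold]; j=3 S=189.8827 intr=0.0000 cont=0.0000 V=0.0000[hold]  S*(3)=-
k=2: j=0 S=130.3403 intr=0.0000 cont=2.4871 V=2.4871[hold]; j=1 S=151.5100 intr=0.0000 cont=0.3299 V=0.3299[hold]; j=2 S=176.1181 intr=0.0000 cont=0.0000 V=0.0000[hold]  S*(2)=-
k=1: j=0 S=140.5271 intr=0.0000 cont=1.3738 V=1.3738[hold]; j=1 S=163.3513 intr=0.0000 cont=0.1599 V=0.1599[hold]  S*(1)=-
k=0: j=0 S=151.5100 intr=0.0000 cont=0.7475 V=0.7475[hold]  S*(0)=-

price = 0.7475
boundary = - - - - - - 96.4613
tree:
0.7475
1.3738 0.1599
2.4871 0.3299 0.0000
4.4145 0.6808 0.0000 0.0000
7.6289 1.4047 0.0000 0.0000 0.0000
12.6876 2.8984 0.0000 0.0000 0.0000 0.0000
19.8787 5.9804 0.0000 0.0000 0.0000 0.0000 0.0000
26.8711 12.3397 0.0000 0.0000 0.0000 0.0000 0.0000 0.0000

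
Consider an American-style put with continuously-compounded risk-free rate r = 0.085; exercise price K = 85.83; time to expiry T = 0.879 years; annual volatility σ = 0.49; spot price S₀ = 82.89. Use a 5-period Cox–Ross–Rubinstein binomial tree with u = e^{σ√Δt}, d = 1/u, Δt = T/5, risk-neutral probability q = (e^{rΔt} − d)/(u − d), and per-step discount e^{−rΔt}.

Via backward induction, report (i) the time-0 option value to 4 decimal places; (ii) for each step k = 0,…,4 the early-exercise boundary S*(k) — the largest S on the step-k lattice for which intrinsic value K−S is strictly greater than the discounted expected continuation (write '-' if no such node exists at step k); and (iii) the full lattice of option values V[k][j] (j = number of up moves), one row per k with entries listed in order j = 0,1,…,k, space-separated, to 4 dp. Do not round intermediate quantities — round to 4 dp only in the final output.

price = 14.5223
boundary = - - 54.9605 44.7533 54.9605
tree:
14.5223
21.6063 7.4567
30.8695 12.4485 2.3917
41.0767 20.1006 4.7158 0.0000
49.3882 30.8695 9.2985 0.0000 0.0000
56.1562 41.0767 18.3342 0.0000 0.0000 0.0000

Δt=0.17580  u=1.22808  d=0.81428  q=0.48520  discount=0.98517
step 5 (expiry): payoffs max(K−S,0) = 56.1562 41.0767 18.3342 0.0000 0.0000 0.0000
step 4: (k=4,j=0): S=36.4418, (K−S)⁺=49.3882, hold=48.1152 ⇒ V=49.3882 exercise | (k=4,j=1): S=54.9605, (K−S)⁺=30.8695, hold=29.5965 ⇒ V=30.8695 exercise | (k=4,j=2): S=82.8900, (K−S)⁺=2.9400, hold=9.2985 ⇒ V=9.2985 continue | (k=4,j=3): S=125.0125, (K−S)⁺=0.0000, hold=0.0000 ⇒ V=0.0000 continue | (k=4,j=4): S=188.5406, (K−S)⁺=0.0000, hold=0.0000 ⇒ V=0.0000 continue  boundary S*=54.9605
step 3: (k=3,j=0): S=44.7533, (K−S)⁺=41.0767, hold=39.8037 ⇒ V=41.0767 exercise | (k=3,j=1): S=67.4958, (K−S)⁺=18.3342, hold=20.1006 ⇒ V=20.1006 continue | (k=3,j=2): S=101.7953, (K−S)⁺=0.0000, hold=4.7158 ⇒ V=4.7158 continue | (k=3,j=3): S=153.5250, (K−S)⁺=0.0000, hold=0.0000 ⇒ V=0.0000 continue  boundary S*=44.7533
step 2: (k=2,j=0): S=54.9605, (K−S)⁺=30.8695, hold=30.4408 ⇒ V=30.8695 exercise | (k=2,j=1): S=82.8900, (K−S)⁺=2.9400, hold=12.4485 ⇒ V=12.4485 continue | (k=2,j=2): S=125.0125, (K−S)⁺=0.0000, hold=2.3917 ⇒ V=2.3917 continue  boundary S*=54.9605
step 1: (k=1,j=0): S=67.4958, (K−S)⁺=18.3342, hold=21.6063 ⇒ V=21.6063 continue | (k=1,j=1): S=101.7953, (K−S)⁺=0.0000, hold=7.4567 ⇒ V=7.4567 continue  boundary S*=-
step 0: (k=0,j=0): S=82.8900, (K−S)⁺=2.9400, hold=14.5223 ⇒ V=14.5223 continue  boundary S*=-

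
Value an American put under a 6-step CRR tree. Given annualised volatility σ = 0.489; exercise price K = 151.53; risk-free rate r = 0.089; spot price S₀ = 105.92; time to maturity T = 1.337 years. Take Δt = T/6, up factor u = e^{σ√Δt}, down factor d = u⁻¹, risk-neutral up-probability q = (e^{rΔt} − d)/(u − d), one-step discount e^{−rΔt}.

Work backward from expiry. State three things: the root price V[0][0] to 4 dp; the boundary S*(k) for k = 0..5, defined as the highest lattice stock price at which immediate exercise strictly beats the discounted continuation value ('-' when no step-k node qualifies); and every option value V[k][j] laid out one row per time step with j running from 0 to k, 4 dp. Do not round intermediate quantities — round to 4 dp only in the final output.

Δt=0.22283  u=1.25965  d=0.79387  q=0.48555  discount=0.98036
step 6 (expiry): payoffs max(K−S,0) = 125.0157 109.4594 84.7758 45.6100 0.0000 0.0000 0.0000
step 5: (k=5,j=0): S=33.3987, (K−S)⁺=118.1313, hold=115.1558 ⇒ V=118.1313 exercise | (k=5,j=1): S=52.9943, (K−S)⁺=98.5357, hold=95.5602 ⇒ V=98.5357 exercise | (k=5,j=2): S=84.0869, (K−S)⁺=67.4431, hold=64.4676 ⇒ V=67.4431 exercise | (k=5,j=3): S=133.4221, (K−S)⁺=18.1079, hold=23.0033 ⇒ V=23.0033 continue | (k=5,j=4): S=211.7031, (K−S)⁺=0.0000, hold=0.0000 ⇒ V=0.0000 continue | (k=5,j=5): S=335.9129, (K−S)⁺=0.0000, hold=0.0000 ⇒ V=0.0000 continue  boundary S*=84.0869
step 4: (k=4,j=0): S=42.0706, (K−S)⁺=109.4594, hold=106.4838 ⇒ V=109.4594 exercise | (k=4,j=1): S=66.7542, (K−S)⁺=84.7758, hold=81.8003 ⇒ V=84.7758 exercise | (k=4,j=2): S=105.9200, (K−S)⁺=45.6100, hold=44.9647 ⇒ V=45.6100 exercise | (k=4,j=3): S=168.0651, (K−S)⁺=0.0000, hold=11.6017 ⇒ V=11.6017 continue | (k=4,j=4): S=266.6717, (K−S)⁺=0.0000, hold=0.0000 ⇒ V=0.0000 continue  boundary S*=105.9200
step 3: (k=3,j=0): S=52.9943, (K−S)⁺=98.5357, hold=95.5602 ⇒ V=98.5357 exercise | (k=3,j=1): S=84.0869, (K−S)⁺=67.4431, hold=64.4676 ⇒ V=67.4431 exercise | (k=3,j=2): S=133.4221, (K−S)⁺=18.1079, hold=28.5259 ⇒ V=28.5259 continue | (k=3,j=3): S=211.7031, (K−S)⁺=0.0000, hold=5.8513 ⇒ V=5.8513 continue  boundary S*=84.0869
step 2: (k=2,j=0): S=66.7542, (K−S)⁺=84.7758, hold=81.8003 ⇒ V=84.7758 exercise | (k=2,j=1): S=105.9200, (K−S)⁺=45.6100, hold=47.5935 ⇒ V=47.5935 continue | (k=2,j=2): S=168.0651, (K−S)⁺=0.0000, hold=17.1723 ⇒ V=17.1723 continue  boundary S*=66.7542
step 1: (k=1,j=0): S=84.0869, (K−S)⁺=67.4431, hold=65.4118 ⇒ V=67.4431 exercise | (k=1,j=1): S=133.4221, (K−S)⁺=18.1079, hold=32.1780 ⇒ V=32.1780 continue  boundary S*=84.0869
step 0: (k=0,j=0): S=105.9200, (K−S)⁺=45.6100, hold=49.3320 ⇒ V=49.3320 continue  boundary S*=-

price = 49.3320
boundary = - 84.0869 66.7542 84.0869 105.9200 84.0869
tree:
49.3320
67.4431 32.1780
84.7758 47.5935 17.1723
98.5357 67.4431 28.5259 5.8513
109.4594 84.7758 45.6100 11.6017 0.0000
118.1313 98.5357 67.4431 23.0033 0.0000 0.0000
125.0157 109.4594 84.7758 45.6100 0.0000 0.0000 0.0000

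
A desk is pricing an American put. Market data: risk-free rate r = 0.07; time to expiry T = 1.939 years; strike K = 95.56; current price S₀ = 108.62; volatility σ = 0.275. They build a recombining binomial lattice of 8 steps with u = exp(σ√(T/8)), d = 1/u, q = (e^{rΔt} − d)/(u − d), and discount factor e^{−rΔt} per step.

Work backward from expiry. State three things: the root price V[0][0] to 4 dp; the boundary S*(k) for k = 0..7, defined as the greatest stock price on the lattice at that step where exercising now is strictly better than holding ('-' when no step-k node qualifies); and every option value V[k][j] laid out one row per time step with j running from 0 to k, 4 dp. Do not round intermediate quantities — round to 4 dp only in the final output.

params: Δt=0.24238 u=1.14498 d=0.87338 q=0.52921 e^(-rΔt)=0.98318
t_8 payoffs: 58.7871 47.3516 32.3598 12.7059 0.0000 0.0000 0.0000 0.0000 0.0000
t_7: node(7,0) S=42.1042 payoff=53.4558 vs cont=51.8482 → 53.4558 [stop]  node(7,1) S=55.1977 payoff=40.3623 vs cont=38.7547 → 40.3623 [stop]  node(7,2) S=72.3630 payoff=23.1970 vs cont=21.5894 → 23.1970 [stop]  node(7,3) S=94.8663 payoff=0.6937 vs cont=5.8812 → 5.8812 [wait]  node(7,4) S=124.3677 payoff=0.0000 vs cont=0.0000 → 0.0000 [wait]  node(7,5) S=163.0434 payoff=0.0000 vs cont=0.0000 → 0.0000 [wait]  node(7,6) S=213.7463 payoff=0.0000 vs cont=0.0000 → 0.0000 [wait]  node(7,7) S=280.2168 payoff=0.0000 vs cont=0.0000 → 0.0000 [wait]  ⇒ S*(7)=72.3630
t_6: node(6,0) S=48.2084 payoff=47.3516 vs cont=45.7439 → 47.3516 [stop]  node(6,1) S=63.2002 payoff=32.3598 vs cont=30.7521 → 32.3598 [stop]  node(6,2) S=82.8541 payoff=12.7059 vs cont=13.7973 → 13.7973 [wait]  node(6,3) S=108.6200 payoff=0.0000 vs cont=2.7223 → 2.7223 [wait]  node(6,4) S=142.3985 payoff=0.0000 vs cont=0.0000 → 0.0000 [wait]  node(6,5) S=186.6813 payoff=0.0000 vs cont=0.0000 → 0.0000 [wait]  node(6,6) S=244.7352 payoff=0.0000 vs cont=0.0000 → 0.0000 [wait]  ⇒ S*(6)=63.2002
t_5: node(5,0) S=55.1977 payoff=40.3623 vs cont=38.7547 → 40.3623 [stop]  node(5,1) S=72.3630 payoff=23.1970 vs cont=22.1573 → 23.1970 [stop]  node(5,2) S=94.8663 payoff=0.6937 vs cont=7.8028 → 7.8028 [wait]  node(5,3) S=124.3677 payoff=0.0000 vs cont=1.2601 → 1.2601 [wait]  node(5,4) S=163.0434 payoff=0.0000 vs cont=0.0000 → 0.0000 [wait]  node(5,5) S=213.7463 payoff=0.0000 vs cont=0.0000 → 0.0000 [wait]  ⇒ S*(5)=72.3630
t_4: node(4,0) S=63.2002 payoff=32.3598 vs cont=30.7521 → 32.3598 [stop]  node(4,1) S=82.8541 payoff=12.7059 vs cont=14.7971 → 14.7971 [wait]  node(4,2) S=108.6200 payoff=0.0000 vs cont=4.2673 → 4.2673 [wait]  node(4,3) S=142.3985 payoff=0.0000 vs cont=0.5833 → 0.5833 [wait]  node(4,4) S=186.6813 payoff=0.0000 vs cont=0.0000 → 0.0000 [wait]  ⇒ S*(4)=63.2002
t_3: node(3,0) S=72.3630 payoff=23.1970 vs cont=22.6775 → 23.1970 [stop]  node(3,1) S=94.8663 payoff=0.6937 vs cont=9.0695 → 9.0695 [wait]  node(3,2) S=124.3677 payoff=0.0000 vs cont=2.2787 → 2.2787 [wait]  node(3,3) S=163.0434 payoff=0.0000 vs cont=0.2700 → 0.2700 [wait]  ⇒ S*(3)=72.3630
t_2: node(2,0) S=82.8541 payoff=12.7059 vs cont=15.4562 → 15.4562 [wait]  node(2,1) S=108.6200 payoff=0.0000 vs cont=5.3837 → 5.3837 [wait]  node(2,2) S=142.3985 payoff=0.0000 vs cont=1.1952 → 1.1952 [wait]  ⇒ S*(2)=-
t_1: node(1,0) S=94.8663 payoff=0.6937 vs cont=9.9554 → 9.9554 [wait]  node(1,1) S=124.3677 payoff=0.0000 vs cont=3.1138 → 3.1138 [wait]  ⇒ S*(1)=-
t_0: node(0,0) S=108.6200 payoff=0.0000 vs cont=6.2283 → 6.2283 [wait]  ⇒ S*(0)=-

price = 6.2283
boundary = - - - 72.3630 63.2002 72.3630 63.2002 72.3630
tree:
6.2283
9.9554 3.1138
15.4562 5.3837 1.1952
23.1970 9.0695 2.2787 0.2700
32.3598 14.7971 4.2673 0.5833 0.0000
40.3623 23.1970 7.8028 1.2601 0.0000 0.0000
47.3516 32.3598 13.7973 2.7223 0.0000 0.0000 0.0000
53.4558 40.3623 23.1970 5.8812 0.0000 0.0000 0.0000 0.0000
58.7871 47.3516 32.3598 12.7059 0.0000 0.0000 0.0000 0.0000 0.0000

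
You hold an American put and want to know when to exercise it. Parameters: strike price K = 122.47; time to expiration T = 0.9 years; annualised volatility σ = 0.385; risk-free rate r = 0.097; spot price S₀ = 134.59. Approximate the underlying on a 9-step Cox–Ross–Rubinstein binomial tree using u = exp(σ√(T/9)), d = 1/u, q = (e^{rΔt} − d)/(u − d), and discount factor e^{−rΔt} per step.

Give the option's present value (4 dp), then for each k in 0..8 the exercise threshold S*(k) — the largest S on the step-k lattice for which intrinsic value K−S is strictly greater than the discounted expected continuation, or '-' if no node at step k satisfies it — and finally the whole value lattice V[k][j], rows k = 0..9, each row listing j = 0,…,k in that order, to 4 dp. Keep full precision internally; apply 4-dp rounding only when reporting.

Δt=0.10000  u=1.12947  d=0.88537  q=0.50953  discount=0.99035
step 9 (expiry): payoffs max(K−S,0) = 77.4771 65.0726 49.2481 29.0608 3.3078 0.0000 0.0000 0.0000 0.0000 0.0000
step 8: (k=8,j=0): S=50.8180, (K−S)⁺=71.6520, hold=70.4697 ⇒ V=71.6520 exercise | (k=8,j=1): S=64.8286, (K−S)⁺=57.6414, hold=56.4592 ⇒ V=57.6414 exercise | (k=8,j=2): S=82.7019, (K−S)⁺=39.7681, hold=38.5859 ⇒ V=39.7681 exercise | (k=8,j=3): S=105.5028, (K−S)⁺=16.9672, hold=15.7850 ⇒ V=16.9672 exercise | (k=8,j=4): S=134.5900, (K−S)⁺=0.0000, hold=1.6067 ⇒ V=1.6067 continue | (k=8,j=5): S=171.6965, (K−S)⁺=0.0000, hold=0.0000 ⇒ V=0.0000 continue | (k=8,j=6): S=219.0333, (K−S)⁺=0.0000, hold=0.0000 ⇒ V=0.0000 continue | (k=8,j=7): S=279.4209, (K−S)⁺=0.0000, hold=0.0000 ⇒ V=0.0000 continue | (k=8,j=8): S=356.4574, (K−S)⁺=0.0000, hold=0.0000 ⇒ V=0.0000 continue  boundary S*=105.5028
step 7: (k=7,j=0): S=57.3974, (K−S)⁺=65.0726, hold=63.8904 ⇒ V=65.0726 exercise | (k=7,j=1): S=73.2219, (K−S)⁺=49.2481, hold=48.0659 ⇒ V=49.2481 exercise | (k=7,j=2): S=93.4092, (K−S)⁺=29.0608, hold=27.8786 ⇒ V=29.0608 exercise | (k=7,j=3): S=119.1622, (K−S)⁺=3.3078, hold=9.0523 ⇒ V=9.0523 continue | (k=7,j=4): S=152.0152, (K−S)⁺=0.0000, hold=0.7804 ⇒ V=0.7804 continue | (k=7,j=5): S=193.9259, (K−S)⁺=0.0000, hold=0.0000 ⇒ V=0.0000 continue | (k=7,j=6): S=247.3914, (K−S)⁺=0.0000, hold=0.0000 ⇒ V=0.0000 continue | (k=7,j=7): S=315.5973, (K−S)⁺=0.0000, hold=0.0000 ⇒ V=0.0000 continue  boundary S*=93.4092
step 6: (k=6,j=0): S=64.8286, (K−S)⁺=57.6414, hold=56.4592 ⇒ V=57.6414 exercise | (k=6,j=1): S=82.7019, (K−S)⁺=39.7681, hold=38.5859 ⇒ V=39.7681 exercise | (k=6,j=2): S=105.5028, (K−S)⁺=16.9672, hold=18.6837 ⇒ V=18.6837 continue | (k=6,j=3): S=134.5900, (K−S)⁺=0.0000, hold=4.7908 ⇒ V=4.7908 continue | (k=6,j=4): S=171.6965, (K−S)⁺=0.0000, hold=0.3791 ⇒ V=0.3791 continue | (k=6,j=5): S=219.0333, (K−S)⁺=0.0000, hold=0.0000 ⇒ V=0.0000 continue | (k=6,j=6): S=279.4209, (K−S)⁺=0.0000, hold=0.0000 ⇒ V=0.0000 continue  boundary S*=82.7019
step 5: (k=5,j=0): S=73.2219, (K−S)⁺=49.2481, hold=48.0659 ⇒ V=49.2481 exercise | (k=5,j=1): S=93.4092, (K−S)⁺=29.0608, hold=28.7447 ⇒ V=29.0608 exercise | (k=5,j=2): S=119.1622, (K−S)⁺=3.3078, hold=11.4928 ⇒ V=11.4928 continue | (k=5,j=3): S=152.0152, (K−S)⁺=0.0000, hold=2.5184 ⇒ V=2.5184 continue | (k=5,j=4): S=193.9259, (K−S)⁺=0.0000, hold=0.1841 ⇒ V=0.1841 continue | (k=5,j=5): S=247.3914, (K−S)⁺=0.0000, hold=0.0000 ⇒ V=0.0000 continue  boundary S*=93.4092
step 4: (k=4,j=0): S=82.7019, (K−S)⁺=39.7681, hold=38.5859 ⇒ V=39.7681 exercise | (k=4,j=1): S=105.5028, (K−S)⁺=16.9672, hold=19.9152 ⇒ V=19.9152 continue | (k=4,j=2): S=134.5900, (K−S)⁺=0.0000, hold=6.8532 ⇒ V=6.8532 continue | (k=4,j=3): S=171.6965, (K−S)⁺=0.0000, hold=1.3162 ⇒ V=1.3162 continue | (k=4,j=4): S=219.0333, (K−S)⁺=0.0000, hold=0.0894 ⇒ V=0.0894 continue  boundary S*=82.7019
step 3: (k=3,j=0): S=93.4092, (K−S)⁺=29.0608, hold=29.3662 ⇒ V=29.3662 continue | (k=3,j=1): S=119.1622, (K−S)⁺=3.3078, hold=13.1317 ⇒ V=13.1317 continue | (k=3,j=2): S=152.0152, (K−S)⁺=0.0000, hold=3.9930 ⇒ V=3.9930 continue | (k=3,j=3): S=193.9259, (K−S)⁺=0.0000, hold=0.6844 ⇒ V=0.6844 continue  boundary S*=-
step 2: (k=2,j=0): S=105.5028, (K−S)⁺=16.9672, hold=20.8906 ⇒ V=20.8906 continue | (k=2,j=1): S=134.5900, (K−S)⁺=0.0000, hold=8.3934 ⇒ V=8.3934 continue | (k=2,j=2): S=171.6965, (K−S)⁺=0.0000, hold=2.2849 ⇒ V=2.2849 continue  boundary S*=-
step 1: (k=1,j=0): S=119.1622, (K−S)⁺=3.3078, hold=14.3827 ⇒ V=14.3827 continue | (k=1,j=1): S=152.0152, (K−S)⁺=0.0000, hold=5.2300 ⇒ V=5.2300 continue  boundary S*=-
step 0: (k=0,j=0): S=134.5900, (K−S)⁺=0.0000, hold=9.6253 ⇒ V=9.6253 continue  boundary S*=-

price = 9.6253
boundary = - - - - 82.7019 93.4092 82.7019 93.4092 105.5028
tree:
9.6253
14.3827 5.2300
20.8906 8.3934 2.2849
29.3662 13.1317 3.9930 0.6844
39.7681 19.9152 6.8532 1.3162 0.0894
49.2481 29.0608 11.4928 2.5184 0.1841 0.0000
57.6414 39.7681 18.6837 4.7908 0.3791 0.0000 0.0000
65.0726 49.2481 29.0608 9.0523 0.7804 0.0000 0.0000 0.0000
71.6520 57.6414 39.7681 16.9672 1.6067 0.0000 0.0000 0.0000 0.0000
77.4771 65.0726 49.2481 29.0608 3.3078 0.0000 0.0000 0.0000 0.0000 0.0000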